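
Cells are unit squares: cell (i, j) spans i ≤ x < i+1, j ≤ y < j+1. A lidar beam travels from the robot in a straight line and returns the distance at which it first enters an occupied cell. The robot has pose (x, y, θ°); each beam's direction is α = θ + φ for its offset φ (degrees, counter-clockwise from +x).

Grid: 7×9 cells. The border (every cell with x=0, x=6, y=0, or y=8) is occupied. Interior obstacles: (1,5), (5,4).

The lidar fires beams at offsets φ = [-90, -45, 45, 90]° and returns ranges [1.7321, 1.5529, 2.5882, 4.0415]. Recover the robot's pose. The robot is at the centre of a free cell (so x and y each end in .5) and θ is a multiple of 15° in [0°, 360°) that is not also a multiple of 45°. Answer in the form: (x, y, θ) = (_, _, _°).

Enumerate (i+0.5, j+0.5, θ) over the 33 free cells and 16 admissible headings. For each, cast all 4 beams and compare to the given ranges.
  (4.5, 4.5, 330°): beam 1 = 4.0415 ≠ 1.7321 ✗
  (4.5, 3.5, 105°): beam 1 = 1.5529 ≠ 1.7321 ✗
  (4.5, 1.5, 255°): beam 1 = 3.6235 ≠ 1.7321 ✗
  …
  (2.5, 3.5, 240°): r_1=1.7321, r_2=1.5529, r_3=2.5882, r_4=4.0415 — all match ✓
Unique over the lattice → pose = (2.5, 3.5, 240°).

(x, y, θ) = (2.5, 3.5, 240°)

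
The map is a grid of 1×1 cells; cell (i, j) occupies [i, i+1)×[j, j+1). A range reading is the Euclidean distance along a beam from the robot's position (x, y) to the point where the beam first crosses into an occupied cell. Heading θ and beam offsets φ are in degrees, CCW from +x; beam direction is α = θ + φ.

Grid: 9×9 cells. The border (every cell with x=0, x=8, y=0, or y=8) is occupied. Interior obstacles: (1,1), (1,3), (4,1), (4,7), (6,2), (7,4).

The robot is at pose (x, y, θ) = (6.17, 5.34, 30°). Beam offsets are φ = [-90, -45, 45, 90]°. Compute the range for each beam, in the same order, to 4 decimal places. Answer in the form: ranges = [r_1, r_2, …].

beam 1: φ=-90°, α=300°
  d=(0.5000,-0.8660)  start (6,5)  tX=1.6600 tY=0.3926  stride 1/|dx|=2.0000 1/|dy|=1.1547
    cross y-line → (6,4), t=0.3926
    cross y-line → (6,3), t=1.5473
    cross x-line → (7,3), t=1.6600
    cross y-line → (7,2), t=2.7020
    cross x-line → (8,2), t=3.6600 (wall)
  → r_1 = 3.6600
beam 2: φ=-45°, α=345°
  d=(0.9659,-0.2588)  start (6,5)  tX=0.8593 tY=1.3137  stride 1/|dx|=1.0353 1/|dy|=3.8637
    cross x-line → (7,5), t=0.8593
    cross y-line → (7,4), t=1.3137 (wall)
  → r_2 = 1.3137
beam 3: φ=45°, α=75°
  d=(0.2588,0.9659)  start (6,5)  tX=3.2069 tY=0.6833  stride 1/|dx|=3.8637 1/|dy|=1.0353
    cross y-line → (6,6), t=0.6833
    cross y-line → (6,7), t=1.7186
    cross y-line → (6,8), t=2.7538 (wall)
  → r_3 = 2.7538
beam 4: φ=90°, α=120°
  d=(-0.5000,0.8660)  start (6,5)  tX=0.3400 tY=0.7621  stride 1/|dx|=2.0000 1/|dy|=1.1547
    cross x-line → (5,5), t=0.3400
    cross y-line → (5,6), t=0.7621
    cross y-line → (5,7), t=1.9168
    cross x-line → (4,7), t=2.3400 (wall)
  → r_4 = 2.3400

ranges = [3.6600, 1.3137, 2.7538, 2.3400]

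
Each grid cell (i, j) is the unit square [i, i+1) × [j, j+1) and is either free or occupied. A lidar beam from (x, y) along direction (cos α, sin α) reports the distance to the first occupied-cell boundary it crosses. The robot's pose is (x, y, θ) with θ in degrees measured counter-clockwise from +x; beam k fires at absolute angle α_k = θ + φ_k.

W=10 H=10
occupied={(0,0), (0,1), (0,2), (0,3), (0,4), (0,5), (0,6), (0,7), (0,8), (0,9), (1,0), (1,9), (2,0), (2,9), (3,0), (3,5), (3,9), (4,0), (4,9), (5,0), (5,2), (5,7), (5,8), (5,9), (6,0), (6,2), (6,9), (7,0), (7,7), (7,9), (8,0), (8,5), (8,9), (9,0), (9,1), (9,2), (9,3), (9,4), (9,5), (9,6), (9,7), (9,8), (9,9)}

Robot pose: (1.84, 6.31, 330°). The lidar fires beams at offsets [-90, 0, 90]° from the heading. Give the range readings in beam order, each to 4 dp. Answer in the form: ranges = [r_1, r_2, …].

beam 1: φ=-90°, α=240°
  cosα=-0.5000 sinα=-0.8660 | (1,6) | tMaxX 1.6800 tMaxY 0.3580 | tΔX 2.0000 tΔY 1.1547
    t=0.3580 [y] (1,5)
    t=1.5127 [y] (1,4)
    t=1.6800 [x] (0,4) — stop
  → r_1 = 1.6800
beam 2: φ=0°, α=330°
  cosα=0.8660 sinα=-0.5000 | (1,6) | tMaxX 0.1848 tMaxY 0.6200 | tΔX 1.1547 tΔY 2.0000
    t=0.1848 [x] (2,6)
    t=0.6200 [y] (2,5)
    t=1.3395 [x] (3,5) — stop
  → r_2 = 1.3395
beam 3: φ=90°, α=60°
  cosα=0.5000 sinα=0.8660 | (1,6) | tMaxX 0.3200 tMaxY 0.7967 | tΔX 2.0000 tΔY 1.1547
    t=0.3200 [x] (2,6)
    t=0.7967 [y] (2,7)
    t=1.9514 [y] (2,8)
    t=2.3200 [x] (3,8)
    t=3.1061 [y] (3,9) — stop
  → r_3 = 3.1061

ranges = [1.6800, 1.3395, 3.1061]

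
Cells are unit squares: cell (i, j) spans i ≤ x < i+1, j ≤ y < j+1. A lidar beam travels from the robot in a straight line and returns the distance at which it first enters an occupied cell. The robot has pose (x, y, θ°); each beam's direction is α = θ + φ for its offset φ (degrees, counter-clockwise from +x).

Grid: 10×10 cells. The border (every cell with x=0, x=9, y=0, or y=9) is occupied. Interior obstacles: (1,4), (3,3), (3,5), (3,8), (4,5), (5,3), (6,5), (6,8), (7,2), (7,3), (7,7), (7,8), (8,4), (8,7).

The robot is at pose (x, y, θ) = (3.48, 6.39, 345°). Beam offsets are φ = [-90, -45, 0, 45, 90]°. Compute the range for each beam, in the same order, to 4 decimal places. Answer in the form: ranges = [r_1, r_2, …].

ranges = [0.4038, 0.4503, 1.5068, 3.2200, 1.6668]

beam 1: φ=-90°, α=255°
  dir = (cos 255°, sin 255°) = (-0.2588, -0.9659); from cell (3,6)
  next x-line at t=1.8546, next y-line at t=0.4038; Δt_x=3.8637, Δt_y=1.0353
    y: enter (3,5) at t=0.4038 ← occupied
  → r_1 = 0.4038
beam 2: φ=-45°, α=300°
  dir = (cos 300°, sin 300°) = (0.5000, -0.8660); from cell (3,6)
  next x-line at t=1.0400, next y-line at t=0.4503; Δt_x=2.0000, Δt_y=1.1547
    y: enter (3,5) at t=0.4503 ← occupied
  → r_2 = 0.4503
beam 3: φ=0°, α=345°
  dir = (cos 345°, sin 345°) = (0.9659, -0.2588); from cell (3,6)
  next x-line at t=0.5383, next y-line at t=1.5068; Δt_x=1.0353, Δt_y=3.8637
    x: enter (4,6) at t=0.5383
    y: enter (4,5) at t=1.5068 ← occupied
  → r_3 = 1.5068
beam 4: φ=45°, α=30°
  dir = (cos 30°, sin 30°) = (0.8660, 0.5000); from cell (3,6)
  next x-line at t=0.6004, next y-line at t=1.2200; Δt_x=1.1547, Δt_y=2.0000
    x: enter (4,6) at t=0.6004
    y: enter (4,7) at t=1.2200
    x: enter (5,7) at t=1.7551
    x: enter (6,7) at t=2.9098
    y: enter (6,8) at t=3.2200 ← occupied
  → r_4 = 3.2200
beam 5: φ=90°, α=75°
  dir = (cos 75°, sin 75°) = (0.2588, 0.9659); from cell (3,6)
  next x-line at t=2.0091, next y-line at t=0.6315; Δt_x=3.8637, Δt_y=1.0353
    y: enter (3,7) at t=0.6315
    y: enter (3,8) at t=1.6668 ← occupied
  → r_5 = 1.6668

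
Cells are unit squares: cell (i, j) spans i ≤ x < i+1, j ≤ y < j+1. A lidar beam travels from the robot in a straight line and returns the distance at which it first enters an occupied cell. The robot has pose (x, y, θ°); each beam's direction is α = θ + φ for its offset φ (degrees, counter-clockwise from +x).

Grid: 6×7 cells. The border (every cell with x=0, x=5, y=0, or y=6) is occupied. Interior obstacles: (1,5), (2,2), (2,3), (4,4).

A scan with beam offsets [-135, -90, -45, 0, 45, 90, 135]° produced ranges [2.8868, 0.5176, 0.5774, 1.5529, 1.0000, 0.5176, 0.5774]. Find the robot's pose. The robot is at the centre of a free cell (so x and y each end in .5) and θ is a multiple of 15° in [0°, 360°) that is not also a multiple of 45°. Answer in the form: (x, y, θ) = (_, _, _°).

Candidates: 16 free-cell centres × 16 headings = 256 poses. Raycast each; keep the one whose scan matches to 4 dp.
  (3.5, 2.5, 255°): beam 1 = 1.0000 ≠ 2.8868 ✗
  (1.5, 4.5, 240°): beam 1 = 0.5176 ≠ 2.8868 ✗
  (1.5, 4.5, 345°): beam 1 = 0.5774 ≠ 2.8868 ✗
  …
  (2.5, 1.5, 165°): r_1=2.8868, r_2=0.5176, r_3=0.5774, r_4=1.5529, r_5=1.0000, r_6=0.5176, r_7=0.5774 — all match ✓
Unique over the lattice → pose = (2.5, 1.5, 165°).

(x, y, θ) = (2.5, 1.5, 165°)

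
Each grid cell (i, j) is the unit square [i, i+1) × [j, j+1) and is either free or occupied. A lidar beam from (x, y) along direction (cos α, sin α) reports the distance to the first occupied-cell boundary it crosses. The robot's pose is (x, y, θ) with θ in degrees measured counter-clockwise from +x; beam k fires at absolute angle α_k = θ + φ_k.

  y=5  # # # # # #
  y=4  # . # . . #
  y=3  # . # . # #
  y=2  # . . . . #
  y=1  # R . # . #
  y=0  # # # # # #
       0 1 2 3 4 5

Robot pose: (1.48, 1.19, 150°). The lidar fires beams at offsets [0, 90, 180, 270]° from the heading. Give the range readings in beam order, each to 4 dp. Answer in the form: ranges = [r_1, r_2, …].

ranges = [0.5543, 0.2194, 0.3800, 2.0900]

beam 1: φ=0°, α=150°
  dir = (cos 150°, sin 150°) = (-0.8660, 0.5000); from cell (1,1)
  next x-line at t=0.5543, next y-line at t=1.6200; Δt_x=1.1547, Δt_y=2.0000
    x: enter (0,1) at t=0.5543 ← occupied
  → r_1 = 0.5543
beam 2: φ=90°, α=240°
  dir = (cos 240°, sin 240°) = (-0.5000, -0.8660); from cell (1,1)
  next x-line at t=0.9600, next y-line at t=0.2194; Δt_x=2.0000, Δt_y=1.1547
    y: enter (1,0) at t=0.2194 ← occupied
  → r_2 = 0.2194
beam 3: φ=180°, α=330°
  dir = (cos 330°, sin 330°) = (0.8660, -0.5000); from cell (1,1)
  next x-line at t=0.6004, next y-line at t=0.3800; Δt_x=1.1547, Δt_y=2.0000
    y: enter (1,0) at t=0.3800 ← occupied
  → r_3 = 0.3800
beam 4: φ=270°, α=60°
  dir = (cos 60°, sin 60°) = (0.5000, 0.8660); from cell (1,1)
  next x-line at t=1.0400, next y-line at t=0.9353; Δt_x=2.0000, Δt_y=1.1547
    y: enter (1,2) at t=0.9353
    x: enter (2,2) at t=1.0400
    y: enter (2,3) at t=2.0900 ← occupied
  → r_4 = 2.0900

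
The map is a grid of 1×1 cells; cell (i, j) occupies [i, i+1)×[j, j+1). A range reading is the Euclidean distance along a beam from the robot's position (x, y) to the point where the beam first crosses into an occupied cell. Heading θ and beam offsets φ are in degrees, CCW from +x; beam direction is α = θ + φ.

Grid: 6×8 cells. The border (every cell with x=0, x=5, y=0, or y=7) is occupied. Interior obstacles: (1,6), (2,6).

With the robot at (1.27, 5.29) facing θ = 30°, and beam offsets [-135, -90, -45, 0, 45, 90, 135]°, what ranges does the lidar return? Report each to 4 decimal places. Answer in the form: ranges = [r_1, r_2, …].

ranges = [1.0432, 4.9537, 3.8616, 1.4200, 0.7350, 0.5400, 0.2795]

beam 1: φ=-135°, α=255°
  dir = (cos 255°, sin 255°) = (-0.2588, -0.9659); from cell (1,5)
  next x-line at t=1.0432, next y-line at t=0.3002; Δt_x=3.8637, Δt_y=1.0353
    y: enter (1,4) at t=0.3002
    x: enter (0,4) at t=1.0432 ← occupied
  → r_1 = 1.0432
beam 2: φ=-90°, α=300°
  dir = (cos 300°, sin 300°) = (0.5000, -0.8660); from cell (1,5)
  next x-line at t=1.4600, next y-line at t=0.3349; Δt_x=2.0000, Δt_y=1.1547
    y: enter (1,4) at t=0.3349
    x: enter (2,4) at t=1.4600
    y: enter (2,3) at t=1.4896
    y: enter (2,2) at t=2.6443
    x: enter (3,2) at t=3.4600
    y: enter (3,1) at t=3.7990
    y: enter (3,0) at t=4.9537 ← occupied
  → r_2 = 4.9537
beam 3: φ=-45°, α=345°
  dir = (cos 345°, sin 345°) = (0.9659, -0.2588); from cell (1,5)
  next x-line at t=0.7558, next y-line at t=1.1205; Δt_x=1.0353, Δt_y=3.8637
    x: enter (2,5) at t=0.7558
    y: enter (2,4) at t=1.1205
    x: enter (3,4) at t=1.7910
    x: enter (4,4) at t=2.8263
    x: enter (5,4) at t=3.8616 ← occupied
  → r_3 = 3.8616
beam 4: φ=0°, α=30°
  dir = (cos 30°, sin 30°) = (0.8660, 0.5000); from cell (1,5)
  next x-line at t=0.8429, next y-line at t=1.4200; Δt_x=1.1547, Δt_y=2.0000
    x: enter (2,5) at t=0.8429
    y: enter (2,6) at t=1.4200 ← occupied
  → r_4 = 1.4200
beam 5: φ=45°, α=75°
  dir = (cos 75°, sin 75°) = (0.2588, 0.9659); from cell (1,5)
  next x-line at t=2.8205, next y-line at t=0.7350; Δt_x=3.8637, Δt_y=1.0353
    y: enter (1,6) at t=0.7350 ← occupied
  → r_5 = 0.7350
beam 6: φ=90°, α=120°
  dir = (cos 120°, sin 120°) = (-0.5000, 0.8660); from cell (1,5)
  next x-line at t=0.5400, next y-line at t=0.8198; Δt_x=2.0000, Δt_y=1.1547
    x: enter (0,5) at t=0.5400 ← occupied
  → r_6 = 0.5400
beam 7: φ=135°, α=165°
  dir = (cos 165°, sin 165°) = (-0.9659, 0.2588); from cell (1,5)
  next x-line at t=0.2795, next y-line at t=2.7432; Δt_x=1.0353, Δt_y=3.8637
    x: enter (0,5) at t=0.2795 ← occupied
  → r_7 = 0.2795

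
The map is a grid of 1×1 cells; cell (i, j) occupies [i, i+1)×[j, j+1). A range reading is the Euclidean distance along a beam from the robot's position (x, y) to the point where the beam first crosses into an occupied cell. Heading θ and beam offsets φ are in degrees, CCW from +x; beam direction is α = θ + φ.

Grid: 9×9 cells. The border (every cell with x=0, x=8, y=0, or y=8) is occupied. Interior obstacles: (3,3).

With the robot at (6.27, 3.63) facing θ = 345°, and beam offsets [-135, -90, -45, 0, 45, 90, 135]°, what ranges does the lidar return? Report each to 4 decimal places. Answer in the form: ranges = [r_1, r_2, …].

ranges = [5.2600, 2.7228, 3.0369, 1.7910, 1.9976, 4.5242, 5.0460]

beam 1: φ=-135°, α=210°
  d=(-0.8660,-0.5000)  start (6,3)  tX=0.3118 tY=1.2600  stride 1/|dx|=1.1547 1/|dy|=2.0000
    cross x-line → (5,3), t=0.3118
    cross y-line → (5,2), t=1.2600
    cross x-line → (4,2), t=1.4665
    cross x-line → (3,2), t=2.6212
    cross y-line → (3,1), t=3.2600
    cross x-line → (2,1), t=3.7759
    cross x-line → (1,1), t=4.9306
    cross y-line → (1,0), t=5.2600 (wall)
  → r_1 = 5.2600
beam 2: φ=-90°, α=255°
  d=(-0.2588,-0.9659)  start (6,3)  tX=1.0432 tY=0.6522  stride 1/|dx|=3.8637 1/|dy|=1.0353
    cross y-line → (6,2), t=0.6522
    cross x-line → (5,2), t=1.0432
    cross y-line → (5,1), t=1.6875
    cross y-line → (5,0), t=2.7228 (wall)
  → r_2 = 2.7228
beam 3: φ=-45°, α=300°
  d=(0.5000,-0.8660)  start (6,3)  tX=1.4600 tY=0.7275  stride 1/|dx|=2.0000 1/|dy|=1.1547
    cross y-line → (6,2), t=0.7275
    cross x-line → (7,2), t=1.4600
    cross y-line → (7,1), t=1.8822
    cross y-line → (7,0), t=3.0369 (wall)
  → r_3 = 3.0369
beam 4: φ=0°, α=345°
  d=(0.9659,-0.2588)  start (6,3)  tX=0.7558 tY=2.4341  stride 1/|dx|=1.0353 1/|dy|=3.8637
    cross x-line → (7,3), t=0.7558
    cross x-line → (8,3), t=1.7910 (wall)
  → r_4 = 1.7910
beam 5: φ=45°, α=30°
  d=(0.8660,0.5000)  start (6,3)  tX=0.8429 tY=0.7400  stride 1/|dx|=1.1547 1/|dy|=2.0000
    cross y-line → (6,4), t=0.7400
    cross x-line → (7,4), t=0.8429
    cross x-line → (8,4), t=1.9976 (wall)
  → r_5 = 1.9976
beam 6: φ=90°, α=75°
  d=(0.2588,0.9659)  start (6,3)  tX=2.8205 tY=0.3831  stride 1/|dx|=3.8637 1/|dy|=1.0353
    cross y-line → (6,4), t=0.3831
    cross y-line → (6,5), t=1.4183
    cross y-line → (6,6), t=2.4536
    cross x-line → (7,6), t=2.8205
    cross y-line → (7,7), t=3.4889
    cross y-line → (7,8), t=4.5242 (wall)
  → r_6 = 4.5242
beam 7: φ=135°, α=120°
  d=(-0.5000,0.8660)  start (6,3)  tX=0.5400 tY=0.4272  stride 1/|dx|=2.0000 1/|dy|=1.1547
    cross y-line → (6,4), t=0.4272
    cross x-line → (5,4), t=0.5400
    cross y-line → (5,5), t=1.5819
    cross x-line → (4,5), t=2.5400
    cross y-line → (4,6), t=2.7366
    cross y-line → (4,7), t=3.8913
    cross x-line → (3,7), t=4.5400
    cross y-line → (3,8), t=5.0460 (wall)
  → r_7 = 5.0460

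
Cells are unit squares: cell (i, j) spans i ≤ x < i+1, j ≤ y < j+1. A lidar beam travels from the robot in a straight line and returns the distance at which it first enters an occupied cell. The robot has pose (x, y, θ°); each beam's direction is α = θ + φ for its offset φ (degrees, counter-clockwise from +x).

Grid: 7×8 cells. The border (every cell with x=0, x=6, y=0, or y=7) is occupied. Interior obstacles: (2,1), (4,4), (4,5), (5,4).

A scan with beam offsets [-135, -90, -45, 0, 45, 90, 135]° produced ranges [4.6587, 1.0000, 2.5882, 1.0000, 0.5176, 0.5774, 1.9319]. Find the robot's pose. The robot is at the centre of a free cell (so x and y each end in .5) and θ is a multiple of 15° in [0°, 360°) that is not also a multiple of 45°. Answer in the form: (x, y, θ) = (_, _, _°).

(x, y, θ) = (3.5, 6.5, 30°)

Enumerate (i+0.5, j+0.5, θ) over the 26 free cells and 16 admissible headings. For each, cast all 7 beams and compare to the given ranges.
  (5.5, 6.5, 195°): beam 1 = 0.5774 ≠ 4.6587 ✗
  (1.5, 1.5, 210°): beam 1 = 5.6940 ≠ 4.6587 ✗
  (3.5, 1.5, 165°): beam 1 = 2.8868 ≠ 4.6587 ✗
  (2.5, 4.5, 15°): beam 1 = 3.0000 ≠ 4.6587 ✗
  (2.5, 5.5, 30°): beam 2 = 5.1962 ≠ 1.0000 ✗
  …
  (3.5, 6.5, 30°): r_1=4.6587, r_2=1.0000, r_3=2.5882, r_4=1.0000, r_5=0.5176, r_6=0.5774, r_7=1.9319 — all match ✓
Unique over the lattice → pose = (3.5, 6.5, 30°).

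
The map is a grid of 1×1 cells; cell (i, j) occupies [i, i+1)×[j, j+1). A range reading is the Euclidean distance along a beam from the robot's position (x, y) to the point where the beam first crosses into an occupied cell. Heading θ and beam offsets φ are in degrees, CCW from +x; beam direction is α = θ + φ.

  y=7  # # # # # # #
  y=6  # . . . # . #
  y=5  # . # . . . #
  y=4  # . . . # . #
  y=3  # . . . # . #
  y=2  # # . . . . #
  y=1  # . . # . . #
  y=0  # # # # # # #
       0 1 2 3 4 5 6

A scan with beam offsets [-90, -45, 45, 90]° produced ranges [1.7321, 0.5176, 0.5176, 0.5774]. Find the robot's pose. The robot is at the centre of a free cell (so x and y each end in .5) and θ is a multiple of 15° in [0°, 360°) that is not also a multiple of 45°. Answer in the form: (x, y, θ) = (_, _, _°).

(x, y, θ) = (3.5, 6.5, 30°)

Enumerate (i+0.5, j+0.5, θ) over the 24 free cells and 16 admissible headings. For each, cast all 4 beams and compare to the given ranges.
  (3.5, 4.5, 345°): beam 1 = 3.6235 ≠ 1.7321 ✗
  (3.5, 2.5, 195°): beam 1 = 2.5882 ≠ 1.7321 ✗
  (2.5, 4.5, 240°): beam 2 = 1.5529 ≠ 0.5176 ✗
  (5.5, 4.5, 120°): beam 1 = 0.5774 ≠ 1.7321 ✗
  …
  (3.5, 6.5, 30°): r_1=1.7321, r_2=0.5176, r_3=0.5176, r_4=0.5774 — all match ✓
Unique over the lattice → pose = (3.5, 6.5, 30°).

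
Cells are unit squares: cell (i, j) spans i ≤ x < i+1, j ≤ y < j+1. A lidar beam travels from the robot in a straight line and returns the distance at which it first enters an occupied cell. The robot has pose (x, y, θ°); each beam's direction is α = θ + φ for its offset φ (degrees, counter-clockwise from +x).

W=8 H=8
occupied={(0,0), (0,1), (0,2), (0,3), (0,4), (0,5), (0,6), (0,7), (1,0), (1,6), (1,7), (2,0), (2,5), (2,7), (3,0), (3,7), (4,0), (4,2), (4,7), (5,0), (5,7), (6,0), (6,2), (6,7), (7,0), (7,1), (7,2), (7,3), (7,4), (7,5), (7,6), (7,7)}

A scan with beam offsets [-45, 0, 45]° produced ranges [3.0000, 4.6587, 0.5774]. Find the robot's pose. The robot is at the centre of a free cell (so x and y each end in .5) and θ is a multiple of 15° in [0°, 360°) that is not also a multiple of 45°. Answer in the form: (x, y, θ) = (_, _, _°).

The pose lattice has 32·16 = 512 candidates. Test each by forward raycasting.
  (4.5, 4.5, 60°): beam 1 = 2.5882 ≠ 3.0000 ✗
  (2.5, 1.5, 30°): beam 1 = 1.9319 ≠ 3.0000 ✗
  (4.5, 4.5, 285°): beam 1 = 4.0415 ≠ 3.0000 ✗
  (4.5, 3.5, 300°): beam 1 = 0.5176 ≠ 3.0000 ✗
  …
  (5.5, 2.5, 105°): r_1=3.0000, r_2=4.6587, r_3=0.5774 — all match ✓
No second candidate reproduces the full scan.

(x, y, θ) = (5.5, 2.5, 105°)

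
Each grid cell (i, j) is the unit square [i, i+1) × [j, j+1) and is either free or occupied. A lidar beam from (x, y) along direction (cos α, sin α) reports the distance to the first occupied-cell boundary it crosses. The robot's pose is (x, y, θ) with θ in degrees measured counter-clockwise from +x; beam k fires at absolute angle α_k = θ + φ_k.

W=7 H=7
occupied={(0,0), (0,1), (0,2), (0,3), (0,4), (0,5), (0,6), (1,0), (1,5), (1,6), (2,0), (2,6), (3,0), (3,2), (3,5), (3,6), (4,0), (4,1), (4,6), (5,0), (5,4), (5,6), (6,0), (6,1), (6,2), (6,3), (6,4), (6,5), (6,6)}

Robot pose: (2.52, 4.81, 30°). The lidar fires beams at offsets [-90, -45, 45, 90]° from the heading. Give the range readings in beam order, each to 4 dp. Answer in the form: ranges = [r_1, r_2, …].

beam 1: φ=-90°, α=300°
  cosα=0.5000 sinα=-0.8660 | (2,4) | tMaxX 0.9600 tMaxY 0.9353 | tΔX 2.0000 tΔY 1.1547
    t=0.9353 [y] (2,3)
    t=0.9600 [x] (3,3)
    t=2.0900 [y] (3,2) — stop
  → r_1 = 2.0900
beam 2: φ=-45°, α=345°
  cosα=0.9659 sinα=-0.2588 | (2,4) | tMaxX 0.4969 tMaxY 3.1296 | tΔX 1.0353 tΔY 3.8637
    t=0.4969 [x] (3,4)
    t=1.5322 [x] (4,4)
    t=2.5675 [x] (5,4) — stop
  → r_2 = 2.5675
beam 3: φ=45°, α=75°
  cosα=0.2588 sinα=0.9659 | (2,4) | tMaxX 1.8546 tMaxY 0.1967 | tΔX 3.8637 tΔY 1.0353
    t=0.1967 [y] (2,5)
    t=1.2320 [y] (2,6) — stop
  → r_3 = 1.2320
beam 4: φ=90°, α=120°
  cosα=-0.5000 sinα=0.8660 | (2,4) | tMaxX 1.0400 tMaxY 0.2194 | tΔX 2.0000 tΔY 1.1547
    t=0.2194 [y] (2,5)
    t=1.0400 [x] (1,5) — stop
  → r_4 = 1.0400

ranges = [2.0900, 2.5675, 1.2320, 1.0400]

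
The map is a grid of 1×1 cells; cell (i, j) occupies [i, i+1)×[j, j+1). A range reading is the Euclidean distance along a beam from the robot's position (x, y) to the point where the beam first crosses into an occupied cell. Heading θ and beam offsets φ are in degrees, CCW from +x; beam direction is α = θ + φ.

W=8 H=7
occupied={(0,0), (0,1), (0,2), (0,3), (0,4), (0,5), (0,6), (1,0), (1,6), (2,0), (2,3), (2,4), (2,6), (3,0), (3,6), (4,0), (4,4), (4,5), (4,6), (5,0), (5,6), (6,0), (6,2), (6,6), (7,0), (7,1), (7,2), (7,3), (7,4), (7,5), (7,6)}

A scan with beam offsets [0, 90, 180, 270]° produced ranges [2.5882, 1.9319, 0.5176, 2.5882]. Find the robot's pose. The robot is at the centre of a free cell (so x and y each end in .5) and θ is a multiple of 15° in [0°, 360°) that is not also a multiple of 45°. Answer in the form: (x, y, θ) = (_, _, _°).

(x, y, θ) = (3.5, 3.5, 345°)

The pose lattice has 25·16 = 400 candidates. Test each by forward raycasting.
  (2.5, 1.5, 345°): beam 1 = 1.9319 ≠ 2.5882 ✗
  (5.5, 2.5, 165°): beam 2 = 1.5529 ≠ 1.9319 ✗
  (1.5, 4.5, 120°): beam 1 = 1.0000 ≠ 2.5882 ✗
  (2.5, 2.5, 15°): beam 1 = 4.6587 ≠ 2.5882 ✗
  …
  (3.5, 3.5, 345°): r_1=2.5882, r_2=1.9319, r_3=0.5176, r_4=2.5882 — all match ✓
Unique over the lattice → pose = (3.5, 3.5, 345°).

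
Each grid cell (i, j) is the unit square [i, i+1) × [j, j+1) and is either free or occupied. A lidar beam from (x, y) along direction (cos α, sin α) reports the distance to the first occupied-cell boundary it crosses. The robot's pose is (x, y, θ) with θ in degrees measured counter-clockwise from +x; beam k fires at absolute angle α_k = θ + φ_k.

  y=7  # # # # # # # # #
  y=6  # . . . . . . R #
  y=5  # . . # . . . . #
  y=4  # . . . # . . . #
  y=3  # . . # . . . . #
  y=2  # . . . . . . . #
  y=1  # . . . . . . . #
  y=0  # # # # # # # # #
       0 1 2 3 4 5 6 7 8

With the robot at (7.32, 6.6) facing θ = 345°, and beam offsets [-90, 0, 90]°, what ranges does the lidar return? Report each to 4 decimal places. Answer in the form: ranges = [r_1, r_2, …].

ranges = [5.7975, 0.7040, 0.4141]

beam 1: φ=-90°, α=255°
  direction (-0.2588, -0.9659); cell (7,6); t to first gridline: x 1.2364, y 0.6212 (then +3.8637 / +1.0353)
    (7,5) via y @ 0.6212
    (6,5) via x @ 1.2364
    (6,4) via y @ 1.6564
    (6,3) via y @ 2.6917
    (6,2) via y @ 3.7270
    (6,1) via y @ 4.7623
    (5,1) via x @ 5.1001
    (5,0) via y @ 5.7975  # hit
  → r_1 = 5.7975
beam 2: φ=0°, α=345°
  direction (0.9659, -0.2588); cell (7,6); t to first gridline: x 0.7040, y 2.3182 (then +1.0353 / +3.8637)
    (8,6) via x @ 0.7040  # hit
  → r_2 = 0.7040
beam 3: φ=90°, α=75°
  direction (0.2588, 0.9659); cell (7,6); t to first gridline: x 2.6273, y 0.4141 (then +3.8637 / +1.0353)
    (7,7) via y @ 0.4141  # hit
  → r_3 = 0.4141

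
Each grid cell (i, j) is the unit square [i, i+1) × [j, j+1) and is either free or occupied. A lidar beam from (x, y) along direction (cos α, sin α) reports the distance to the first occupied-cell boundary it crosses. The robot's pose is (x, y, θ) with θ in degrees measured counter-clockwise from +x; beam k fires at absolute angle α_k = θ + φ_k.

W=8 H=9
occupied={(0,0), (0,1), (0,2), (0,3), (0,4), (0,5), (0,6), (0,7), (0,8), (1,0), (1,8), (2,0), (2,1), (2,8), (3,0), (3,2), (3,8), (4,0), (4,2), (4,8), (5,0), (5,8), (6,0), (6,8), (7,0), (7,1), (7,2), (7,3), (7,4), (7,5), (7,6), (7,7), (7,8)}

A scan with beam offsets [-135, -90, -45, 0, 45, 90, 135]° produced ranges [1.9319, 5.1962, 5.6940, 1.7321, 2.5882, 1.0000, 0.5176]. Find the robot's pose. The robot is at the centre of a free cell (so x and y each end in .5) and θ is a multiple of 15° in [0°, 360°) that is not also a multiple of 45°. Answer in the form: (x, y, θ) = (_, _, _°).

(x, y, θ) = (6.5, 3.5, 210°)

Candidates: 39 free-cell centres × 16 headings = 624 poses. Raycast each; keep the one whose scan matches to 4 dp.
  (6.5, 2.5, 15°): beam 1 = 1.7321 ≠ 1.9319 ✗
  (3.5, 6.5, 255°): beam 1 = 1.7321 ≠ 1.9319 ✗
  (3.5, 5.5, 150°): beam 1 = 3.6235 ≠ 1.9319 ✗
  (5.5, 7.5, 255°): beam 1 = 0.5774 ≠ 1.9319 ✗
  …
  (6.5, 3.5, 210°): r_1=1.9319, r_2=5.1962, r_3=5.6940, r_4=1.7321, r_5=2.5882, r_6=1.0000, r_7=0.5176 — all match ✓
No second candidate reproduces the full scan.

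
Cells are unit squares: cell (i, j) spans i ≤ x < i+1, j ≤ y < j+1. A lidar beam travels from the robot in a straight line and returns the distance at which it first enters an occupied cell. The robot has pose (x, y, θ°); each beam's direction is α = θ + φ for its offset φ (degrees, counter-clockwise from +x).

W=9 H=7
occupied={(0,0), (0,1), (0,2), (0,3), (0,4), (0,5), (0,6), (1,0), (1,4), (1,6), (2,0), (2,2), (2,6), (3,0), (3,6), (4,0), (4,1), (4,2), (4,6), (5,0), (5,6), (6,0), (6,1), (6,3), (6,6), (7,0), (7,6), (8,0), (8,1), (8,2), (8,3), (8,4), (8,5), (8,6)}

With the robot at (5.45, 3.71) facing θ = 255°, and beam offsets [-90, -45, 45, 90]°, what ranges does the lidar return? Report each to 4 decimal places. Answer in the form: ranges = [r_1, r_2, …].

ranges = [3.5717, 1.4200, 1.9745, 0.5694]

beam 1: φ=-90°, α=165°
  d=(-0.9659,0.2588)  start (5,3)  tX=0.4659 tY=1.1205  stride 1/|dx|=1.0353 1/|dy|=3.8637
    cross x-line → (4,3), t=0.4659
    cross y-line → (4,4), t=1.1205
    cross x-line → (3,4), t=1.5012
    cross x-line → (2,4), t=2.5364
    cross x-line → (1,4), t=3.5717 (wall)
  → r_1 = 3.5717
beam 2: φ=-45°, α=210°
  d=(-0.8660,-0.5000)  start (5,3)  tX=0.5196 tY=1.4200  stride 1/|dx|=1.1547 1/|dy|=2.0000
    cross x-line → (4,3), t=0.5196
    cross y-line → (4,2), t=1.4200 (wall)
  → r_2 = 1.4200
beam 3: φ=45°, α=300°
  d=(0.5000,-0.8660)  start (5,3)  tX=1.1000 tY=0.8198  stride 1/|dx|=2.0000 1/|dy|=1.1547
    cross y-line → (5,2), t=0.8198
    cross x-line → (6,2), t=1.1000
    cross y-line → (6,1), t=1.9745 (wall)
  → r_3 = 1.9745
beam 4: φ=90°, α=345°
  d=(0.9659,-0.2588)  start (5,3)  tX=0.5694 tY=2.7432  stride 1/|dx|=1.0353 1/|dy|=3.8637
    cross x-line → (6,3), t=0.5694 (wall)
  → r_4 = 0.5694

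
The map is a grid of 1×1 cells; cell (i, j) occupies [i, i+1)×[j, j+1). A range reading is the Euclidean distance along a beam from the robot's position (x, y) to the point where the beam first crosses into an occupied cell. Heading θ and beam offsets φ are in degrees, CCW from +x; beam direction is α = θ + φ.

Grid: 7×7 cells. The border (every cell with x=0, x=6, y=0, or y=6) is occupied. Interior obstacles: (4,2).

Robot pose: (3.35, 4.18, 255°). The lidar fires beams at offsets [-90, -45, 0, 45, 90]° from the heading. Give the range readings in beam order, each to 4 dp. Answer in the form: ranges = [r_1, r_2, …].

beam 1: φ=-90°, α=165°
  dir = (cos 165°, sin 165°) = (-0.9659, 0.2588); from cell (3,4)
  next x-line at t=0.3623, next y-line at t=3.1682; Δt_x=1.0353, Δt_y=3.8637
    x: enter (2,4) at t=0.3623
    x: enter (1,4) at t=1.3976
    x: enter (0,4) at t=2.4329 ← occupied
  → r_1 = 2.4329
beam 2: φ=-45°, α=210°
  dir = (cos 210°, sin 210°) = (-0.8660, -0.5000); from cell (3,4)
  next x-line at t=0.4041, next y-line at t=0.3600; Δt_x=1.1547, Δt_y=2.0000
    y: enter (3,3) at t=0.3600
    x: enter (2,3) at t=0.4041
    x: enter (1,3) at t=1.5588
    y: enter (1,2) at t=2.3600
    x: enter (0,2) at t=2.7135 ← occupied
  → r_2 = 2.7135
beam 3: φ=0°, α=255°
  dir = (cos 255°, sin 255°) = (-0.2588, -0.9659); from cell (3,4)
  next x-line at t=1.3523, next y-line at t=0.1863; Δt_x=3.8637, Δt_y=1.0353
    y: enter (3,3) at t=0.1863
    y: enter (3,2) at t=1.2216
    x: enter (2,2) at t=1.3523
    y: enter (2,1) at t=2.2569
    y: enter (2,0) at t=3.2922 ← occupied
  → r_3 = 3.2922
beam 4: φ=45°, α=300°
  dir = (cos 300°, sin 300°) = (0.5000, -0.8660); from cell (3,4)
  next x-line at t=1.3000, next y-line at t=0.2078; Δt_x=2.0000, Δt_y=1.1547
    y: enter (3,3) at t=0.2078
    x: enter (4,3) at t=1.3000
    y: enter (4,2) at t=1.3625 ← occupied
  → r_4 = 1.3625
beam 5: φ=90°, α=345°
  dir = (cos 345°, sin 345°) = (0.9659, -0.2588); from cell (3,4)
  next x-line at t=0.6729, next y-line at t=0.6955; Δt_x=1.0353, Δt_y=3.8637
    x: enter (4,4) at t=0.6729
    y: enter (4,3) at t=0.6955
    x: enter (5,3) at t=1.7082
    x: enter (6,3) at t=2.7435 ← occupied
  → r_5 = 2.7435

ranges = [2.4329, 2.7135, 3.2922, 1.3625, 2.7435]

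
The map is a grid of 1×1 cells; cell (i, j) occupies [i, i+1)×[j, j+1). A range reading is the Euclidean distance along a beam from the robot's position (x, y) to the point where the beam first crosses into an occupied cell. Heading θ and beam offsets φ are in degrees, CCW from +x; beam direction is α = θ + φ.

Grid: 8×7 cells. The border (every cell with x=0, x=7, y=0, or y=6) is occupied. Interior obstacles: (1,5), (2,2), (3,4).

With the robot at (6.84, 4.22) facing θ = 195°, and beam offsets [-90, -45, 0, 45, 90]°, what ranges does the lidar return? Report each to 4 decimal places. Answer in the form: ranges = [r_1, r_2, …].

ranges = [1.8428, 3.5600, 4.7137, 3.7181, 0.6182]

beam 1: φ=-90°, α=105°
  d=(-0.2588,0.9659)  start (6,4)  tX=3.2455 tY=0.8075  stride 1/|dx|=3.8637 1/|dy|=1.0353
    cross y-line → (6,5), t=0.8075
    cross y-line → (6,6), t=1.8428 (wall)
  → r_1 = 1.8428
beam 2: φ=-45°, α=150°
  d=(-0.8660,0.5000)  start (6,4)  tX=0.9699 tY=1.5600  stride 1/|dx|=1.1547 1/|dy|=2.0000
    cross x-line → (5,4), t=0.9699
    cross y-line → (5,5), t=1.5600
    cross x-line → (4,5), t=2.1246
    cross x-line → (3,5), t=3.2793
    cross y-line → (3,6), t=3.5600 (wall)
  → r_2 = 3.5600
beam 3: φ=0°, α=195°
  d=(-0.9659,-0.2588)  start (6,4)  tX=0.8696 tY=0.8500  stride 1/|dx|=1.0353 1/|dy|=3.8637
    cross y-line → (6,3), t=0.8500
    cross x-line → (5,3), t=0.8696
    cross x-line → (4,3), t=1.9049
    cross x-line → (3,3), t=2.9402
    cross x-line → (2,3), t=3.9755
    cross y-line → (2,2), t=4.7137 (wall)
  → r_3 = 4.7137
beam 4: φ=45°, α=240°
  d=(-0.5000,-0.8660)  start (6,4)  tX=1.6800 tY=0.2540  stride 1/|dx|=2.0000 1/|dy|=1.1547
    cross y-line → (6,3), t=0.2540
    cross y-line → (6,2), t=1.4087
    cross x-line → (5,2), t=1.6800
    cross y-line → (5,1), t=2.5634
    cross x-line → (4,1), t=3.6800
    cross y-line → (4,0), t=3.7181 (wall)
  → r_4 = 3.7181
beam 5: φ=90°, α=285°
  d=(0.2588,-0.9659)  start (6,4)  tX=0.6182 tY=0.2278  stride 1/|dx|=3.8637 1/|dy|=1.0353
    cross y-line → (6,3), t=0.2278
    cross x-line → (7,3), t=0.6182 (wall)
  → r_5 = 0.6182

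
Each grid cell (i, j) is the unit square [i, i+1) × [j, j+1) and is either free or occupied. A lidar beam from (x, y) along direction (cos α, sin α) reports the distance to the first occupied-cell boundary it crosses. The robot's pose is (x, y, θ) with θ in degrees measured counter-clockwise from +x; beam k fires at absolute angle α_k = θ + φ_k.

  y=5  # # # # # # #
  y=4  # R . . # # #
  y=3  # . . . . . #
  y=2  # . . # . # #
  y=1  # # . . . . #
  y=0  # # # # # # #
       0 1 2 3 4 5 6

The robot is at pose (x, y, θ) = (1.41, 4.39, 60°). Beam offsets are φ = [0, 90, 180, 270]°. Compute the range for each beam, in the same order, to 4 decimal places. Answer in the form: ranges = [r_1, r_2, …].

ranges = [0.7044, 0.4734, 0.8200, 2.7800]

beam 1: φ=0°, α=60°
  direction (0.5000, 0.8660); cell (1,4); t to first gridline: x 1.1800, y 0.7044 (then +2.0000 / +1.1547)
    (1,5) via y @ 0.7044  # hit
  → r_1 = 0.7044
beam 2: φ=90°, α=150°
  direction (-0.8660, 0.5000); cell (1,4); t to first gridline: x 0.4734, y 1.2200 (then +1.1547 / +2.0000)
    (0,4) via x @ 0.4734  # hit
  → r_2 = 0.4734
beam 3: φ=180°, α=240°
  direction (-0.5000, -0.8660); cell (1,4); t to first gridline: x 0.8200, y 0.4503 (then +2.0000 / +1.1547)
    (1,3) via y @ 0.4503
    (0,3) via x @ 0.8200  # hit
  → r_3 = 0.8200
beam 4: φ=270°, α=330°
  direction (0.8660, -0.5000); cell (1,4); t to first gridline: x 0.6813, y 0.7800 (then +1.1547 / +2.0000)
    (2,4) via x @ 0.6813
    (2,3) via y @ 0.7800
    (3,3) via x @ 1.8360
    (3,2) via y @ 2.7800  # hit
  → r_4 = 2.7800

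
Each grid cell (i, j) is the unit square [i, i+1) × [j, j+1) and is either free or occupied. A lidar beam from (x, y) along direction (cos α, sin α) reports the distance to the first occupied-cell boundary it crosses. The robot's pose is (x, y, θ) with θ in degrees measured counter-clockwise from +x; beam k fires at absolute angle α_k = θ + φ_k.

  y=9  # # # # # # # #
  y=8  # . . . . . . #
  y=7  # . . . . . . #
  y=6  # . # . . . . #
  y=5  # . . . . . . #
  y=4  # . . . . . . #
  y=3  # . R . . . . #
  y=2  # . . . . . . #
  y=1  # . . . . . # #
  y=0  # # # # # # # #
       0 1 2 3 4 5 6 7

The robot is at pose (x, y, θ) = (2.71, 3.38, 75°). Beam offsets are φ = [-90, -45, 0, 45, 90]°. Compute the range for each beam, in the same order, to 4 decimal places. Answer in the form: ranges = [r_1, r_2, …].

ranges = [4.4413, 4.9537, 5.8183, 3.4200, 1.7703]

beam 1: φ=-90°, α=345°
  direction (0.9659, -0.2588); cell (2,3); t to first gridline: x 0.3002, y 1.4682 (then +1.0353 / +3.8637)
    (3,3) via x @ 0.3002
    (4,3) via x @ 1.3355
    (4,2) via y @ 1.4682
    (5,2) via x @ 2.3708
    (6,2) via x @ 3.4061
    (7,2) via x @ 4.4413  # hit
  → r_1 = 4.4413
beam 2: φ=-45°, α=30°
  direction (0.8660, 0.5000); cell (2,3); t to first gridline: x 0.3349, y 1.2400 (then +1.1547 / +2.0000)
    (3,3) via x @ 0.3349
    (3,4) via y @ 1.2400
    (4,4) via x @ 1.4896
    (5,4) via x @ 2.6443
    (5,5) via y @ 3.2400
    (6,5) via x @ 3.7990
    (7,5) via x @ 4.9537  # hit
  → r_2 = 4.9537
beam 3: φ=0°, α=75°
  direction (0.2588, 0.9659); cell (2,3); t to first gridline: x 1.1205, y 0.6419 (then +3.8637 / +1.0353)
    (2,4) via y @ 0.6419
    (3,4) via x @ 1.1205
    (3,5) via y @ 1.6771
    (3,6) via y @ 2.7124
    (3,7) via y @ 3.7477
    (3,8) via y @ 4.7830
    (4,8) via x @ 4.9842
    (4,9) via y @ 5.8183  # hit
  → r_3 = 5.8183
beam 4: φ=45°, α=120°
  direction (-0.5000, 0.8660); cell (2,3); t to first gridline: x 1.4200, y 0.7159 (then +2.0000 / +1.1547)
    (2,4) via y @ 0.7159
    (1,4) via x @ 1.4200
    (1,5) via y @ 1.8706
    (1,6) via y @ 3.0253
    (0,6) via x @ 3.4200  # hit
  → r_4 = 3.4200
beam 5: φ=90°, α=165°
  direction (-0.9659, 0.2588); cell (2,3); t to first gridline: x 0.7350, y 2.3955 (then +1.0353 / +3.8637)
    (1,3) via x @ 0.7350
    (0,3) via x @ 1.7703  # hit
  → r_5 = 1.7703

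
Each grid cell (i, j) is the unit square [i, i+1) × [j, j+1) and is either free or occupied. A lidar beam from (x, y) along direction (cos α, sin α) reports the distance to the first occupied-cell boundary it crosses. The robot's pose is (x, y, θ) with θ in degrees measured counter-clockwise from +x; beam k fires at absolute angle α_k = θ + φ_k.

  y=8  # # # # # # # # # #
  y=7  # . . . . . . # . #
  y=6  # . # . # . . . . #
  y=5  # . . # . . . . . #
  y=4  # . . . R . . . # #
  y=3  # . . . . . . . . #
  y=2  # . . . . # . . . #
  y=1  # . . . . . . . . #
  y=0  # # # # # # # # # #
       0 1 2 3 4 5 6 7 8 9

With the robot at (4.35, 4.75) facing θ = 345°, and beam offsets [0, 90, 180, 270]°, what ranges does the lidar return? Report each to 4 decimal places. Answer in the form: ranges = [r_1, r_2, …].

ranges = [4.8140, 1.2941, 0.9659, 3.8823]

beam 1: φ=0°, α=345°
  cosα=0.9659 sinα=-0.2588 | (4,4) | tMaxX 0.6729 tMaxY 2.8978 | tΔX 1.0353 tΔY 3.8637
    t=0.6729 [x] (5,4)
    t=1.7082 [x] (6,4)
    t=2.7435 [x] (7,4)
    t=2.8978 [y] (7,3)
    t=3.7788 [x] (8,3)
    t=4.8140 [x] (9,3) — stop
  → r_1 = 4.8140
beam 2: φ=90°, α=75°
  cosα=0.2588 sinα=0.9659 | (4,4) | tMaxX 2.5114 tMaxY 0.2588 | tΔX 3.8637 tΔY 1.0353
    t=0.2588 [y] (4,5)
    t=1.2941 [y] (4,6) — stop
  → r_2 = 1.2941
beam 3: φ=180°, α=165°
  cosα=-0.9659 sinα=0.2588 | (4,4) | tMaxX 0.3623 tMaxY 0.9659 | tΔX 1.0353 tΔY 3.8637
    t=0.3623 [x] (3,4)
    t=0.9659 [y] (3,5) — stop
  → r_3 = 0.9659
beam 4: φ=270°, α=255°
  cosα=-0.2588 sinα=-0.9659 | (4,4) | tMaxX 1.3523 tMaxY 0.7765 | tΔX 3.8637 tΔY 1.0353
    t=0.7765 [y] (4,3)
    t=1.3523 [x] (3,3)
    t=1.8117 [y] (3,2)
    t=2.8470 [y] (3,1)
    t=3.8823 [y] (3,0) — stop
  → r_4 = 3.8823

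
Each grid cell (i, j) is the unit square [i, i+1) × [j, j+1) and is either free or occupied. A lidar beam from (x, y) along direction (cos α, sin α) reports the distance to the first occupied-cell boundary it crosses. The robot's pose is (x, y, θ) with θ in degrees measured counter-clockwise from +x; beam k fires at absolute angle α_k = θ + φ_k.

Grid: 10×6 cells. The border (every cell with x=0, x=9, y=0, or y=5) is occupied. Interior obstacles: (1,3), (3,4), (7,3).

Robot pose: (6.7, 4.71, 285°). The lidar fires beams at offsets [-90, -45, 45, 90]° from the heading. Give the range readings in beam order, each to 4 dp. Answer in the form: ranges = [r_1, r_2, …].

ranges = [4.8658, 4.2839, 1.4200, 1.1205]

beam 1: φ=-90°, α=195°
  dir = (cos 195°, sin 195°) = (-0.9659, -0.2588); from cell (6,4)
  next x-line at t=0.7247, next y-line at t=2.7432; Δt_x=1.0353, Δt_y=3.8637
    x: enter (5,4) at t=0.7247
    x: enter (4,4) at t=1.7600
    y: enter (4,3) at t=2.7432
    x: enter (3,3) at t=2.7952
    x: enter (2,3) at t=3.8305
    x: enter (1,3) at t=4.8658 ← occupied
  → r_1 = 4.8658
beam 2: φ=-45°, α=240°
  dir = (cos 240°, sin 240°) = (-0.5000, -0.8660); from cell (6,4)
  next x-line at t=1.4000, next y-line at t=0.8198; Δt_x=2.0000, Δt_y=1.1547
    y: enter (6,3) at t=0.8198
    x: enter (5,3) at t=1.4000
    y: enter (5,2) at t=1.9745
    y: enter (5,1) at t=3.1292
    x: enter (4,1) at t=3.4000
    y: enter (4,0) at t=4.2839 ← occupied
  → r_2 = 4.2839
beam 3: φ=45°, α=330°
  dir = (cos 330°, sin 330°) = (0.8660, -0.5000); from cell (6,4)
  next x-line at t=0.3464, next y-line at t=1.4200; Δt_x=1.1547, Δt_y=2.0000
    x: enter (7,4) at t=0.3464
    y: enter (7,3) at t=1.4200 ← occupied
  → r_3 = 1.4200
beam 4: φ=90°, α=15°
  dir = (cos 15°, sin 15°) = (0.9659, 0.2588); from cell (6,4)
  next x-line at t=0.3106, next y-line at t=1.1205; Δt_x=1.0353, Δt_y=3.8637
    x: enter (7,4) at t=0.3106
    y: enter (7,5) at t=1.1205 ← occupied
  → r_4 = 1.1205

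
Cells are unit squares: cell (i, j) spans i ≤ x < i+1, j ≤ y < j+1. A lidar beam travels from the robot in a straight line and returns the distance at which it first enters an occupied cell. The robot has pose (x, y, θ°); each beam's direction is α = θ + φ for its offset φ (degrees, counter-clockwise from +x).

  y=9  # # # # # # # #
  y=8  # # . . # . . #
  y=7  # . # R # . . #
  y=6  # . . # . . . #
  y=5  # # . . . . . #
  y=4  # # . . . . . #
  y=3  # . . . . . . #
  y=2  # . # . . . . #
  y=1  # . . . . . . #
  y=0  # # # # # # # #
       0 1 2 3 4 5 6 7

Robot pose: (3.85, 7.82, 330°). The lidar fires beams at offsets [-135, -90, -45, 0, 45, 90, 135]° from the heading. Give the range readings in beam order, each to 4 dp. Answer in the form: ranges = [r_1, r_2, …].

ranges = [0.8800, 0.9469, 0.5796, 0.1732, 0.1553, 0.3000, 1.2216]

beam 1: φ=-135°, α=195°
  direction (-0.9659, -0.2588); cell (3,7); t to first gridline: x 0.8800, y 3.1682 (then +1.0353 / +3.8637)
    (2,7) via x @ 0.8800  # hit
  → r_1 = 0.8800
beam 2: φ=-90°, α=240°
  direction (-0.5000, -0.8660); cell (3,7); t to first gridline: x 1.7000, y 0.9469 (then +2.0000 / +1.1547)
    (3,6) via y @ 0.9469  # hit
  → r_2 = 0.9469
beam 3: φ=-45°, α=285°
  direction (0.2588, -0.9659); cell (3,7); t to first gridline: x 0.5796, y 0.8489 (then +3.8637 / +1.0353)
    (4,7) via x @ 0.5796  # hit
  → r_3 = 0.5796
beam 4: φ=0°, α=330°
  direction (0.8660, -0.5000); cell (3,7); t to first gridline: x 0.1732, y 1.6400 (then +1.1547 / +2.0000)
    (4,7) via x @ 0.1732  # hit
  → r_4 = 0.1732
beam 5: φ=45°, α=15°
  direction (0.9659, 0.2588); cell (3,7); t to first gridline: x 0.1553, y 0.6955 (then +1.0353 / +3.8637)
    (4,7) via x @ 0.1553  # hit
  → r_5 = 0.1553
beam 6: φ=90°, α=60°
  direction (0.5000, 0.8660); cell (3,7); t to first gridline: x 0.3000, y 0.2078 (then +2.0000 / +1.1547)
    (3,8) via y @ 0.2078
    (4,8) via x @ 0.3000  # hit
  → r_6 = 0.3000
beam 7: φ=135°, α=105°
  direction (-0.2588, 0.9659); cell (3,7); t to first gridline: x 3.2841, y 0.1863 (then +3.8637 / +1.0353)
    (3,8) via y @ 0.1863
    (3,9) via y @ 1.2216  # hit
  → r_7 = 1.2216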